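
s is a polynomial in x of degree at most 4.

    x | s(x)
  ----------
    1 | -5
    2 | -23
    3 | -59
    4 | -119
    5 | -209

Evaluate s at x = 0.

1

First differences: -18, -36, -60, -90. Second differences: -18, -24, -30. Third differences: -6, -6.
Level-3 differences are constant, so s has degree 3.
Fitting a degree-3 polynomial gives s(x) = -x³ - 3x² - 2x + 1.
Then s(0) = 1.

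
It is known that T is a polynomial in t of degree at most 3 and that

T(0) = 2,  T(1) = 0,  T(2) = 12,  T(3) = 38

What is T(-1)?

18

First differences: -2, 12, 26. Second differences: 14, 14.
Level-2 differences are constant, so T has degree 2.
Fitting a degree-2 polynomial gives T(t) = 7t² - 9t + 2.
Then T(-1) = 18.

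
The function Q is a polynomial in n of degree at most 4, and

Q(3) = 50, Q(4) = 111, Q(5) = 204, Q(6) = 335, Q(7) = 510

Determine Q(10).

1359

Write Q(n) = an^4 + bn³ + cn² + dn + e; the 5 given values yield a linear system in the 5 coefficients.
Solving, the leading coefficient vanishes, and Q(n) = n³ + 4n² - 4n - 1.
Then Q(10) = 1359.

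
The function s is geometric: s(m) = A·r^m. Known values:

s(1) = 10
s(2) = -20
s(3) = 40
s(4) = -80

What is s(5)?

Consecutive ratio: -20/10 = -2, and 40/(-20) = -2, so r = -2.
Then A·(-2)^1 = 10 gives A = -5, and s(m) = -5·(-2)^m.
s(5) = -5·(-2)^5 = 160.

160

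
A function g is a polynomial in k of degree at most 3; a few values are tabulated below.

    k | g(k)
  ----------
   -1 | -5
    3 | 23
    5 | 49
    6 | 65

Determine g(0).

Write g(k) = ak³ + bk² + ck + d; the 4 given values yield a linear system in the 4 coefficients.
Solving, the leading coefficient vanishes, and g(k) = k² + 5k - 1.
Then g(0) = -1.

-1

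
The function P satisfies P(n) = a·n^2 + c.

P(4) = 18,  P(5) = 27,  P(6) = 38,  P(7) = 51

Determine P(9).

From P(4) = 18 and P(5) = 27: 16a + c = 18 and 25a + c = 27.
Subtracting: 9a = 9, so a = 1; then c = 18 − 1·16 = 2.
So P(n) = 1n² + 2, and P(9) = 83.

83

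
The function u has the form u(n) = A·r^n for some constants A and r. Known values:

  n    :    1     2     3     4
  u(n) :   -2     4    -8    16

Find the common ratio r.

-2

Consecutive ratio: 4/(-2) = -2, and -8/4 = -2, so r = -2.
Then A·(-2)^1 = -2 gives A = 1, and u(n) = 1·(-2)^n.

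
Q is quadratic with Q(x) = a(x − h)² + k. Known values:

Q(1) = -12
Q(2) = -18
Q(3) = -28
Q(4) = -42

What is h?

First differences -6, -10, -14; second difference -4 = 2a, so a = -2.
Expanding, the x-coefficient is −2ah = 4h; matching it to the data gives h = 0, and then k = -10.
So Q(x) = -2(x + 0)² − 10.
Hence h = 0.

0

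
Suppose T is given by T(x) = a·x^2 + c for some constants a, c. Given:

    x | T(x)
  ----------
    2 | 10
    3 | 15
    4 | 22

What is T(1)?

From T(2) = 10 and T(3) = 15: 4a + c = 10 and 9a + c = 15.
Subtracting: 5a = 5, so a = 1; then c = 10 − 1·4 = 6.
So T(x) = 1x² + 6, and T(1) = 7.

7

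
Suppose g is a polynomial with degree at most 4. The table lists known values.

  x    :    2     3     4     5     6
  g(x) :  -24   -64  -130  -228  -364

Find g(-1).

First differences: -40, -66, -98, -136. Second differences: -26, -32, -38. Third differences: -6, -6.
Level-3 differences are constant, so g has degree 3.
Fitting a degree-3 polynomial gives g(x) = -x³ - 4x² - x + 2.
Then g(-1) = 0.

0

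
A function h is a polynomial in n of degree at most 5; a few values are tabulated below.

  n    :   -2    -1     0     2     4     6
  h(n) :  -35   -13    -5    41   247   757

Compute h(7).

1171

Write h(n) = an^5 + bn^4 + cn³ + dn² + en + p; the 6 given values yield a linear system in the 6 coefficients.
Solving, the top 2 coefficients vanish, and h(n) = 3n³ + 2n² + 7n - 5.
Then h(7) = 1171.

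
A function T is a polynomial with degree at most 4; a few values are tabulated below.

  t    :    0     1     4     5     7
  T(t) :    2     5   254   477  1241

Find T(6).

800

Write T(t) = at^4 + bt³ + ct² + dt + e; the 5 given values yield a linear system in the 5 coefficients.
Solving, the leading coefficient vanishes, and T(t) = 3t³ + 5t² - 5t + 2.
Then T(6) = 800.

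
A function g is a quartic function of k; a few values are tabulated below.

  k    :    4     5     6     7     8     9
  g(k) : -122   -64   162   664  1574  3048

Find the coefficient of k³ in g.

First differences: 58, 226, 502, 910, 1474. Second differences: 168, 276, 408, 564. Third differences: 108, 132, 156. Fourth differences: 24, 24.
Level-4 differences are constant, so g has degree 4.
Fitting a degree-4 polynomial gives g(k) = k^4 - 4k³ - 7k² - 4k + 6.
The coefficient of k³ is -4.

-4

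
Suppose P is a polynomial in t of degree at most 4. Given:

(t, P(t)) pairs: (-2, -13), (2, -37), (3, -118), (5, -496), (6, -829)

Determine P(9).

Write P(t) = at^4 + bt³ + ct² + dt + e; the 5 given values yield a linear system in the 5 coefficients.
Solving, the leading coefficient vanishes, and P(t) = -3t³ - 6t² + 6t - 1.
Then P(9) = -2620.

-2620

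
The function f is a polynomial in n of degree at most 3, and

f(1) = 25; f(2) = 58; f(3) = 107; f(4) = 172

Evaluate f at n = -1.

7

Write f(n) = an³ + bn² + cn + d; the 4 given values yield a linear system in the 4 coefficients.
Solving, the leading coefficient vanishes, and f(n) = 8n² + 9n + 8.
Then f(-1) = 7.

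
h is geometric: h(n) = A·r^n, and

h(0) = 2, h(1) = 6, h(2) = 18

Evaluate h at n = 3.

54

Consecutive ratio: 6/2 = 3, and 18/6 = 3, so r = 3.
Then A·3^0 = 2 gives A = 2, and h(n) = 2·3^n.
h(3) = 2·3^3 = 54.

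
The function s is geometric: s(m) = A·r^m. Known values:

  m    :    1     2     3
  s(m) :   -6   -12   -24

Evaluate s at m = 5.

Consecutive ratio: -12/(-6) = 2, and -24/(-12) = 2, so r = 2.
Then A·2^1 = -6 gives A = -3, and s(m) = -3·2^m.
s(5) = -3·2^5 = -96.

-96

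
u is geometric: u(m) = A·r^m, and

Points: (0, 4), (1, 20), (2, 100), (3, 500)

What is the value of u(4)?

2500

Consecutive ratio: 20/4 = 5, and 100/20 = 5, so r = 5.
Then A·5^0 = 4 gives A = 4, and u(m) = 4·5^m.
u(4) = 4·5^4 = 2500.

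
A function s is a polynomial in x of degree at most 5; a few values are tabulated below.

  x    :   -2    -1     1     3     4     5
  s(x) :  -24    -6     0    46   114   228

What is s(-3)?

-68

Write s(x) = ax^5 + bx^4 + cx³ + dx² + ex + p; the 6 given values yield a linear system in the 6 coefficients.
Solving, the top 2 coefficients vanish, and s(x) = 2x³ - x² + x - 2.
Then s(-3) = -68.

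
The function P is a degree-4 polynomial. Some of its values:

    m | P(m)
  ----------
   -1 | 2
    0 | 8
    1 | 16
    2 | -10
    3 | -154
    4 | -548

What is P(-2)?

-14

Write P(m) = am^4 + bm³ + cm² + dm + e; the 6 given values yield a linear system in the 5 coefficients.
Solving, P(m) = -2m^4 - 2m³ + 3m² + 9m + 8.
Then P(-2) = -14.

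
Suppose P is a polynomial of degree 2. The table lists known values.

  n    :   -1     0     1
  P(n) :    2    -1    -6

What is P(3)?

-22

Write P(n) = an² + bn + c; the 3 given values yield a linear system in the 3 coefficients.
Solving, P(n) = -n² - 4n - 1.
Then P(3) = -22.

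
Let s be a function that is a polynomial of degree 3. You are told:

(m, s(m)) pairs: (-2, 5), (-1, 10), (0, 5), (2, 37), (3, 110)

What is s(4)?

245

Write s(m) = am³ + bm² + cm + d; the 5 given values yield a linear system in the 4 coefficients.
Solving, s(m) = 3m³ + 4m² - 4m + 5.
Then s(4) = 245.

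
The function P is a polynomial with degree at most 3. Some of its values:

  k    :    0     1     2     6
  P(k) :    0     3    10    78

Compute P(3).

Write P(k) = ak³ + bk² + ck + d; the 4 given values yield a linear system in the 4 coefficients.
Solving, the leading coefficient vanishes, and P(k) = 2k² + k.
Then P(3) = 21.

21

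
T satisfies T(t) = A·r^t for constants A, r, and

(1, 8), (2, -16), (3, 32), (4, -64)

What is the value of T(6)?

-256

Consecutive ratio: -16/8 = -2, and 32/(-16) = -2, so r = -2.
Then A·(-2)^1 = 8 gives A = -4, and T(t) = -4·(-2)^t.
T(6) = -4·(-2)^6 = -256.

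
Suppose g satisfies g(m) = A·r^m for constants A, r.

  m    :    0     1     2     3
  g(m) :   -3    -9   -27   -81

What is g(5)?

Consecutive ratio: -9/(-3) = 3, and -27/(-9) = 3, so r = 3.
Then A·3^0 = -3 gives A = -3, and g(m) = -3·3^m.
g(5) = -3·3^5 = -729.

-729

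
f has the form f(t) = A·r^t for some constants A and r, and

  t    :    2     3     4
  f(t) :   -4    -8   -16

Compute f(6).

Consecutive ratio: -8/(-4) = 2, and -16/(-8) = 2, so r = 2.
Then A·2^2 = -4 gives A = -1, and f(t) = -1·2^t.
f(6) = -1·2^6 = -64.

-64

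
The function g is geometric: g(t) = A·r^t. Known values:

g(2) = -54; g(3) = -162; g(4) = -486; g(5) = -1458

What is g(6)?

Consecutive ratio: -162/(-54) = 3, and -486/(-162) = 3, so r = 3.
Then A·3^2 = -54 gives A = -6, and g(t) = -6·3^t.
g(6) = -6·3^6 = -4374.

-4374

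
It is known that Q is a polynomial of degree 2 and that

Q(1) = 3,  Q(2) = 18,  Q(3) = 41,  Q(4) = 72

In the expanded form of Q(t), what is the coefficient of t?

3

First differences: 15, 23, 31. Second differences: 8, 8.
Level-2 differences are constant, so Q has degree 2.
Fitting a degree-2 polynomial gives Q(t) = 4t² + 3t - 4.
The coefficient of t is 3.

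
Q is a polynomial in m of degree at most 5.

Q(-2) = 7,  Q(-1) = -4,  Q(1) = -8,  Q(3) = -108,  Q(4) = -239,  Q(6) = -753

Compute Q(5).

-448

Write Q(m) = am^5 + bm^4 + cm³ + dm² + em + p; the 6 given values yield a linear system in the 6 coefficients.
Solving, the top 2 coefficients vanish, and Q(m) = -3m³ - 3m² + m - 3.
Then Q(5) = -448.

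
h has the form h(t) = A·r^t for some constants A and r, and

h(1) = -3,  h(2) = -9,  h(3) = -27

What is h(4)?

-81

Consecutive ratio: -9/(-3) = 3, and -27/(-9) = 3, so r = 3.
Then A·3^1 = -3 gives A = -1, and h(t) = -1·3^t.
h(4) = -1·3^4 = -81.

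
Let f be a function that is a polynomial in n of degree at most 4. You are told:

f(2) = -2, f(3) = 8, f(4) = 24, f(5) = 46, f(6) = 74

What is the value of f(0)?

-4

Write f(n) = an^4 + bn³ + cn² + dn + e; the 5 given values yield a linear system in the 5 coefficients.
Solving, the top 2 coefficients vanish, and f(n) = 3n² - 5n - 4.
Then f(0) = -4.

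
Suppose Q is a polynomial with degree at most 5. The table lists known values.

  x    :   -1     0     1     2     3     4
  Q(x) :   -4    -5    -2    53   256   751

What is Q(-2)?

1

First differences: -1, 3, 55, 203, 495. Second differences: 4, 52, 148, 292. Third differences: 48, 96, 144. Fourth differences: 48, 48.
Level-4 differences are constant, so Q has degree 4.
Fitting a degree-4 polynomial gives Q(x) = 2x^4 + 4x³ - 3x - 5.
Then Q(-2) = 1.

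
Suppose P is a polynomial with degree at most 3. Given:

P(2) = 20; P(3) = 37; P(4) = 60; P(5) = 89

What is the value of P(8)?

First differences: 17, 23, 29. Second differences: 6, 6.
Level-2 differences are constant, so P has degree 2.
Fitting a degree-2 polynomial gives P(k) = 3k² + 2k + 4.
Then P(8) = 212.

212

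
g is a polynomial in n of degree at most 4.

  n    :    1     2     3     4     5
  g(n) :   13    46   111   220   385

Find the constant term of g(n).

0

First differences: 33, 65, 109, 165. Second differences: 32, 44, 56. Third differences: 12, 12.
Level-3 differences are constant, so g has degree 3.
Fitting a degree-3 polynomial gives g(n) = 2n³ + 4n² + 7n.
The constant term is g(0) = 0.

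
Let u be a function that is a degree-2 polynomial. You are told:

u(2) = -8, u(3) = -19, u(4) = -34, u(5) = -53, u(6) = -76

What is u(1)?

Write u(m) = am² + bm + c; the 5 given values yield a linear system in the 3 coefficients.
Solving, u(m) = -2m² - m + 2.
Then u(1) = -1.

-1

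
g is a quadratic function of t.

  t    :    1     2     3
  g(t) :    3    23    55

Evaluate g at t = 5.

Write g(t) = at² + bt + c; the 3 given values yield a linear system in the 3 coefficients.
Solving, g(t) = 6t² + 2t - 5.
Then g(5) = 155.

155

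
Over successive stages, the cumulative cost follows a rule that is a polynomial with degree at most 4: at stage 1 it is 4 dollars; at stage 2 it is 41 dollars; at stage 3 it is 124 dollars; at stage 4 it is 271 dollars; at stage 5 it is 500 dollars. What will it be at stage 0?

-5

Write the value at x as h(x).
First differences: 37, 83, 147, 229. Second differences: 46, 64, 82. Third differences: 18, 18.
Level-3 differences are constant, so h has degree 3.
Fitting a degree-3 polynomial gives h(x) = 3x³ + 5x² + x - 5.
Then h(0) = -5.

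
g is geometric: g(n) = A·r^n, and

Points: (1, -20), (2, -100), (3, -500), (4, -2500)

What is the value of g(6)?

-62500

Consecutive ratio: -100/(-20) = 5, and -500/(-100) = 5, so r = 5.
Then A·5^1 = -20 gives A = -4, and g(n) = -4·5^n.
g(6) = -4·5^6 = -62500.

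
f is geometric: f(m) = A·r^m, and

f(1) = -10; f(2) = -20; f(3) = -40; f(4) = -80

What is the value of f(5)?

Consecutive ratio: -20/(-10) = 2, and -40/(-20) = 2, so r = 2.
Then A·2^1 = -10 gives A = -5, and f(m) = -5·2^m.
f(5) = -5·2^5 = -160.

-160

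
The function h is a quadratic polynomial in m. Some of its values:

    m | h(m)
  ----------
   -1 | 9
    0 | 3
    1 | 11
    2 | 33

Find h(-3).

Write h(m) = am² + bm + c; the 4 given values yield a linear system in the 3 coefficients.
Solving, h(m) = 7m² + m + 3.
Then h(-3) = 63.

63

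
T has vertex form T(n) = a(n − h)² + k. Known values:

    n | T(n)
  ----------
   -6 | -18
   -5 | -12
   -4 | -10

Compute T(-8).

-42

First differences 6, 2; second difference -4 = 2a, so a = -2.
Expanding, the n-coefficient is −2ah = 4h; matching it to the data gives h = -4, and then k = -10.
So T(n) = -2(n + 4)² − 10.
T(-8) = -2·(-4)² − 10 = -42.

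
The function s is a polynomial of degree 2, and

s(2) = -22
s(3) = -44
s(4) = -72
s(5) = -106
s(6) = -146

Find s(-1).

8

First differences: -22, -28, -34, -40. Second differences: -6, -6, -6.
Level-2 differences are constant, so s has degree 2.
Fitting a degree-2 polynomial gives s(n) = -3n² - 7n + 4.
Then s(-1) = 8.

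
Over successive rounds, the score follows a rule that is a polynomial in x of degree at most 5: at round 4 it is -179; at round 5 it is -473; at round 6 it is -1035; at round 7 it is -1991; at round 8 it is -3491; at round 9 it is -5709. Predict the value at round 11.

-13115

Write the value at x as Q(x).
Write Q(x) = ax^5 + bx^4 + cx³ + dx² + ex + p; the 6 given values yield a linear system in the 6 coefficients.
Solving, the leading coefficient vanishes, and Q(x) = -x^4 + x³ + 2x² - 4x - 3.
Then Q(11) = -13115.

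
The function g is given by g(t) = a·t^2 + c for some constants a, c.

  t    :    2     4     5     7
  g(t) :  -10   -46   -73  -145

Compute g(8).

-190

From g(2) = -10 and g(4) = -46: 4a + c = -10 and 16a + c = -46.
Subtracting: 12a = -36, so a = -3; then c = -10 − (-3)·4 = 2.
So g(t) = -3t² + 2, and g(8) = -190.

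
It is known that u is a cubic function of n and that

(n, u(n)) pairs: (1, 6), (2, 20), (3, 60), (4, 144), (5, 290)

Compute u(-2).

-60

First differences: 14, 40, 84, 146. Second differences: 26, 44, 62. Third differences: 18, 18.
Level-3 differences are constant, so u has degree 3.
Fitting a degree-3 polynomial gives u(n) = 3n³ - 5n² + 8n.
Then u(-2) = -60.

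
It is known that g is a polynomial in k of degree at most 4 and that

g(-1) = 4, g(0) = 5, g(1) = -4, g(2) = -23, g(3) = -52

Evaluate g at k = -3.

-28

Write g(k) = ak^4 + bk³ + ck² + dk + e; the 5 given values yield a linear system in the 5 coefficients.
Solving, the top 2 coefficients vanish, and g(k) = -5k² - 4k + 5.
Then g(-3) = -28.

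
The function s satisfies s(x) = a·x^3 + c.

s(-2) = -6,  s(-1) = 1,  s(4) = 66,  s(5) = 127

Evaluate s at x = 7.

345

From s(-2) = -6 and s(-1) = 1: -8a + c = -6 and -1a + c = 1.
Subtracting: 7a = 7, so a = 1; then c = -6 − 1·(-8) = 2.
So s(x) = 1x³ + 2, and s(7) = 345.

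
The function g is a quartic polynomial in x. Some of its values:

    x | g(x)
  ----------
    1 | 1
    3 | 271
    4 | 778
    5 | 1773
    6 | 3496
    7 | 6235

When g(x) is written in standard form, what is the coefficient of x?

-5

Write g(x) = ax^4 + bx³ + cx² + dx + e; the 6 given values yield a linear system in the 5 coefficients.
Solving, g(x) = 2x^4 + 4x³ + 2x² - 5x - 2.
The coefficient of x is -5.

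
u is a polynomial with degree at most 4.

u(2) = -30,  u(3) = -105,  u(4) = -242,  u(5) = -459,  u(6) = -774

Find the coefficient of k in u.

Write u(k) = ak^4 + bk³ + ck² + dk + e; the 5 given values yield a linear system in the 5 coefficients.
Solving, the leading coefficient vanishes, and u(k) = -3k³ - 4k² + 2k + 6.
The coefficient of k is 2.

2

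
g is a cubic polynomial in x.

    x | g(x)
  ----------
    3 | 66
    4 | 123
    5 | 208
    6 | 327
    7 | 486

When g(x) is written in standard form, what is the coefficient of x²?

2

Write g(x) = ax³ + bx² + cx + d; the 5 given values yield a linear system in the 4 coefficients.
Solving, g(x) = x³ + 2x² + 6x + 3.
The coefficient of x² is 2.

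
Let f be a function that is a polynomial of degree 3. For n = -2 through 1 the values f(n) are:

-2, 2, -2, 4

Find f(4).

Write f(n) = an³ + bn² + cn + d; the 4 given values yield a linear system in the 4 coefficients.
Solving, f(n) = 3n³ + 5n² - 2n - 2.
Then f(4) = 262.

262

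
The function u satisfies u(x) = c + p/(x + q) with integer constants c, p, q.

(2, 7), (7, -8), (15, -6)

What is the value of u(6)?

-9

(u(x) − c)(x + q) = p for each data point; the three points give a linear system in c and q, then p follows.
Solving: c = -5, q = -3, p = -12, so u(x) = -5 − 12/(x − 3).
Then u(6) = -5 − 12/3 = -9.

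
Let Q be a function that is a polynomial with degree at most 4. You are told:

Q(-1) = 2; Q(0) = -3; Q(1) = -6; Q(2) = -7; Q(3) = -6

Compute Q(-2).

9

First differences: -5, -3, -1, 1. Second differences: 2, 2, 2.
Level-2 differences are constant, so Q has degree 2.
Fitting a degree-2 polynomial gives Q(k) = k² - 4k - 3.
Then Q(-2) = 9.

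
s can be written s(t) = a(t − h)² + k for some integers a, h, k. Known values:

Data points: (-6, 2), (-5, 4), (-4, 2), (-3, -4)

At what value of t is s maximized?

-5

First differences 2, -2, -6; second difference -4 = 2a, so a = -2.
Expanding, the t-coefficient is −2ah = 4h; matching it to the data gives h = -5, and then k = 4.
So s(t) = -2(t + 5)² + 4.
Hence h = -5.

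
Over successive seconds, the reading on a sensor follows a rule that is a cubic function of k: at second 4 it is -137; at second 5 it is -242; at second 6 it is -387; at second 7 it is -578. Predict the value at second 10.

-1487

Write the value at k as u(k).
Write u(k) = ak³ + bk² + ck + d; the 4 given values yield a linear system in the 4 coefficients.
Solving, u(k) = -k³ - 5k² + k + 3.
Then u(10) = -1487.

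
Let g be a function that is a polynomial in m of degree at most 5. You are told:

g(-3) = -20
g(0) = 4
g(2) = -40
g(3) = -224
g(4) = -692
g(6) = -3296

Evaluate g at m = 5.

-1636

Write g(m) = am^5 + bm^4 + cm³ + dm² + em + p; the 6 given values yield a linear system in the 6 coefficients.
Solving, the leading coefficient vanishes, and g(m) = -2m^4 - 4m³ + 4m² + 2m + 4.
Then g(5) = -1636.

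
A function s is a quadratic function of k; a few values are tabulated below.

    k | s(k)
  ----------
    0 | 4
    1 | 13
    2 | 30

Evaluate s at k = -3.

25

Write s(k) = ak² + bk + c; the 3 given values yield a linear system in the 3 coefficients.
Solving, s(k) = 4k² + 5k + 4.
Then s(-3) = 25.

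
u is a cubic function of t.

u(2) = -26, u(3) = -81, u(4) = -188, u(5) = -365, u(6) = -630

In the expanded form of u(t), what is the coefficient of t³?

-3

First differences: -55, -107, -177, -265. Second differences: -52, -70, -88. Third differences: -18, -18.
Level-3 differences are constant, so u has degree 3.
Fitting a degree-3 polynomial gives u(t) = -3t³ + t² - 3t.
The coefficient of t³ is -3.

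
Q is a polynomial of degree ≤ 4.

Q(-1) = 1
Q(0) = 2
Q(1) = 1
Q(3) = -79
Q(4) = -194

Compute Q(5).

Write Q(t) = at^4 + bt³ + ct² + dt + e; the 5 given values yield a linear system in the 5 coefficients.
Solving, the leading coefficient vanishes, and Q(t) = -3t³ - t² + 3t + 2.
Then Q(5) = -383.

-383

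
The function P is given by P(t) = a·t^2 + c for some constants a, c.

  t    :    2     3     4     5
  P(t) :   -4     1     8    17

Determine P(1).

From P(2) = -4 and P(3) = 1: 4a + c = -4 and 9a + c = 1.
Subtracting: 5a = 5, so a = 1; then c = -4 − 1·4 = -8.
So P(t) = 1t² − 8, and P(1) = -7.

-7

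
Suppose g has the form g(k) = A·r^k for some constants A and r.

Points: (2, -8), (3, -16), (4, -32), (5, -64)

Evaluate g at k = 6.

Consecutive ratio: -16/(-8) = 2, and -32/(-16) = 2, so r = 2.
Then A·2^2 = -8 gives A = -2, and g(k) = -2·2^k.
g(6) = -2·2^6 = -128.

-128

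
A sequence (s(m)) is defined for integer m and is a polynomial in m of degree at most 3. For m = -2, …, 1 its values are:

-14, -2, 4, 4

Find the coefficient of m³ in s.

0

Write s(m) = am³ + bm² + cm + d; the 4 given values yield a linear system in the 4 coefficients.
Solving, the leading coefficient vanishes, and s(m) = -3m² + 3m + 4.
The coefficient of m³ is 0.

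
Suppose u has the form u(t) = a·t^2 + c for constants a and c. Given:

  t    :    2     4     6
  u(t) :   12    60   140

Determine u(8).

252

From u(2) = 12 and u(4) = 60: 4a + c = 12 and 16a + c = 60.
Subtracting: 12a = 48, so a = 4; then c = 12 − 4·4 = -4.
So u(t) = 4t² − 4, and u(8) = 252.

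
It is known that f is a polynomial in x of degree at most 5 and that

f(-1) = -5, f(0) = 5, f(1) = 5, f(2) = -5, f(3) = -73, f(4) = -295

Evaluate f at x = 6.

First differences: 10, 0, -10, -68, -222. Second differences: -10, -10, -58, -154. Third differences: 0, -48, -96. Fourth differences: -48, -48.
Level-4 differences are constant, so f has degree 4.
Fitting a degree-4 polynomial gives f(x) = -2x^4 + 4x³ - 3x² + x + 5.
Then f(6) = -1825.

-1825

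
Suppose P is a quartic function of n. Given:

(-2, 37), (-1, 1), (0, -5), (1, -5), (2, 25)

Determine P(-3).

Write P(n) = an^4 + bn³ + cn² + dn + e; the 5 given values yield a linear system in the 5 coefficients.
Solving, P(n) = 2n^4 + n² - 3n - 5.
Then P(-3) = 175.

175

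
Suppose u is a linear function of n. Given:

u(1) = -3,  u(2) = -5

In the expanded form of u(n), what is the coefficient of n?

Write u(n) = an + b; the 2 given values yield a linear system in the 2 coefficients.
Solving, u(n) = -2n - 1.
The coefficient of n is -2.

-2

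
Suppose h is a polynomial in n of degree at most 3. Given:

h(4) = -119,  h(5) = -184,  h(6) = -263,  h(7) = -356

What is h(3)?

First differences: -65, -79, -93. Second differences: -14, -14.
Level-2 differences are constant, so h has degree 2.
Fitting a degree-2 polynomial gives h(n) = -7n² - 2n + 1.
Then h(3) = -68.

-68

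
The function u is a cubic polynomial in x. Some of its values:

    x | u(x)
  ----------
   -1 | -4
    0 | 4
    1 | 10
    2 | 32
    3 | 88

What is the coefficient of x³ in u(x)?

3

Write u(x) = ax³ + bx² + cx + d; the 5 given values yield a linear system in the 4 coefficients.
Solving, u(x) = 3x³ - x² + 4x + 4.
The coefficient of x³ is 3.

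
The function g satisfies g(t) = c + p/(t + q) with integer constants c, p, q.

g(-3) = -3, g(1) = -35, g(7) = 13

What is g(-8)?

1

(g(t) − c)(t + q) = p for each data point; the three points give a linear system in c and q, then p follows.
Solving: c = 5, q = -2, p = 40, so g(t) = 5 + 40/(t − 2).
Then g(-8) = 5 + 40/(-10) = 1.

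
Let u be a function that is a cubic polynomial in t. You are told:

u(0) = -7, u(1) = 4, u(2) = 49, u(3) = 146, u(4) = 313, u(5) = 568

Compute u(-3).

-16

Write u(t) = at³ + bt² + ct + d; the 6 given values yield a linear system in the 4 coefficients.
Solving, u(t) = 3t³ + 8t² - 7.
Then u(-3) = -16.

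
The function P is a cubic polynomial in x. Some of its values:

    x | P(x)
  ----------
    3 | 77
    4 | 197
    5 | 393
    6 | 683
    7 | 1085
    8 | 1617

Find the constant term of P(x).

-7

Write P(x) = ax³ + bx² + cx + d; the 6 given values yield a linear system in the 4 coefficients.
Solving, P(x) = 3x³ + 2x² - 5x - 7.
The constant term is P(0) = -7.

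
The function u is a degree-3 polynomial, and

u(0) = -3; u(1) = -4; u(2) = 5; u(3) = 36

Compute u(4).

Write u(n) = an³ + bn² + cn + d; the 4 given values yield a linear system in the 4 coefficients.
Solving, u(n) = 2n³ - n² - 2n - 3.
Then u(4) = 101.

101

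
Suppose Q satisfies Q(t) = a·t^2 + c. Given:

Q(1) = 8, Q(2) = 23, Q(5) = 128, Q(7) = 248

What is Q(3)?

48

From Q(1) = 8 and Q(2) = 23: 1a + c = 8 and 4a + c = 23.
Subtracting: 3a = 15, so a = 5; then c = 8 − 5·1 = 3.
So Q(t) = 5t² + 3, and Q(3) = 48.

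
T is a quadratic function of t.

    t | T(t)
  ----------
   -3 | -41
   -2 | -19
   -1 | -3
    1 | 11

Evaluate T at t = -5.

-103

Write T(t) = at² + bt + c; the 4 given values yield a linear system in the 3 coefficients.
Solving, T(t) = -3t² + 7t + 7.
Then T(-5) = -103.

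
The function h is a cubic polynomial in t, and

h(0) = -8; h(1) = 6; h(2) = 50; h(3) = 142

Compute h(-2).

Write h(t) = at³ + bt² + ct + d; the 4 given values yield a linear system in the 4 coefficients.
Solving, h(t) = 3t³ + 6t² + 5t - 8.
Then h(-2) = -18.

-18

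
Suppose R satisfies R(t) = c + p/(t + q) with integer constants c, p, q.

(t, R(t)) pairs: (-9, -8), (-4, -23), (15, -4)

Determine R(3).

(R(t) − c)(t + q) = p for each data point; the three points give a linear system in c and q, then p follows.
Solving: c = -5, q = 3, p = 18, so R(t) = -5 + 18/(t + 3).
Then R(3) = -5 + 18/6 = -2.

-2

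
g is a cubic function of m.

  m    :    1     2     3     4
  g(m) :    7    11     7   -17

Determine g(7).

-329

Write g(m) = am³ + bm² + cm + d; the 4 given values yield a linear system in the 4 coefficients.
Solving, g(m) = -2m³ + 8m² - 6m + 7.
Then g(7) = -329.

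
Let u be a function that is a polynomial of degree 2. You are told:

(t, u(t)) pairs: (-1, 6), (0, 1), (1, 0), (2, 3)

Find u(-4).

45

First differences: -5, -1, 3. Second differences: 4, 4.
Level-2 differences are constant, so u has degree 2.
Fitting a degree-2 polynomial gives u(t) = 2t² - 3t + 1.
Then u(-4) = 45.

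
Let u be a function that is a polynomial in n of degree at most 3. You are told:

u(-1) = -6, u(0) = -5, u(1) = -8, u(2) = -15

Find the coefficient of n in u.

-1

First differences: 1, -3, -7. Second differences: -4, -4.
Level-2 differences are constant, so u has degree 2.
Fitting a degree-2 polynomial gives u(n) = -2n² - n - 5.
The coefficient of n is -1.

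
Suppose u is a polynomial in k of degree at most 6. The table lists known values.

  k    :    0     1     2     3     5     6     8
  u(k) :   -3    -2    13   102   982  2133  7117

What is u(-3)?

Write u(k) = ak^6 + bk^5 + ck^4 + dk³ + ek² + pk + q; the 7 given values yield a linear system in the 7 coefficients.
Solving, the top 2 coefficients vanish, and u(k) = 2k^4 - 2k³ - k² + 2k - 3.
Then u(-3) = 198.

198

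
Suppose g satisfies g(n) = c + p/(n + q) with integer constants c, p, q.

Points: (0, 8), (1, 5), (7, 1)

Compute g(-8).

-4

(g(n) − c)(n + q) = p for each data point; the three points give a linear system in c and q, then p follows.
Solving: c = -1, q = 2, p = 18, so g(n) = -1 + 18/(n + 2).
Then g(-8) = -1 + 18/(-6) = -4.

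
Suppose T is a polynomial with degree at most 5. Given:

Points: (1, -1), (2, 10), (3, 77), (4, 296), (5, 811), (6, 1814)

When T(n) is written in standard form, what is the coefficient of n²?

First differences: 11, 67, 219, 515, 1003. Second differences: 56, 152, 296, 488. Third differences: 96, 144, 192. Fourth differences: 48, 48.
Level-4 differences are constant, so T has degree 4.
Fitting a degree-4 polynomial gives T(n) = 2n^4 - 4n³ + 2n² + 3n - 4.
The coefficient of n² is 2.

2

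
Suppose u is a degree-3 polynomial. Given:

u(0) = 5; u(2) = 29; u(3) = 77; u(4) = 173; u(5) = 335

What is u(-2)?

Write u(m) = am³ + bm² + cm + d; the 5 given values yield a linear system in the 4 coefficients.
Solving, u(m) = 3m³ - 3m² + 6m + 5.
Then u(-2) = -43.

-43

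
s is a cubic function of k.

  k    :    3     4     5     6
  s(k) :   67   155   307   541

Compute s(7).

875

Write s(k) = ak³ + bk² + ck + d; the 4 given values yield a linear system in the 4 coefficients.
Solving, s(k) = 3k³ - 4k² + 5k + 7.
Then s(7) = 875.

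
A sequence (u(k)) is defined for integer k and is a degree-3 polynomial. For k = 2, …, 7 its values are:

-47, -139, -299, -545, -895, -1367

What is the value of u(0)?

Write u(k) = ak³ + bk² + ck + d; the 6 given values yield a linear system in the 4 coefficients.
Solving, u(k) = -3k³ - 7k² + 5.
Then u(0) = 5.

5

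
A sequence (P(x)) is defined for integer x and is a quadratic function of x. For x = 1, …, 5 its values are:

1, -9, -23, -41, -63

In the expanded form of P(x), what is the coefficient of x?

Write P(x) = ax² + bx + c; the 5 given values yield a linear system in the 3 coefficients.
Solving, P(x) = -2x² - 4x + 7.
The coefficient of x is -4.

-4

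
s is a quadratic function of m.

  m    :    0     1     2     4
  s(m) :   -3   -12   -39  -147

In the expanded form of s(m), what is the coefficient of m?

0

Write s(m) = am² + bm + c; the 4 given values yield a linear system in the 3 coefficients.
Solving, s(m) = -9m² - 3.
The coefficient of m is 0.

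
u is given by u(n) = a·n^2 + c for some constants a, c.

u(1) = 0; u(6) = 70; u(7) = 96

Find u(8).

From u(1) = 0 and u(6) = 70: 1a + c = 0 and 36a + c = 70.
Subtracting: 35a = 70, so a = 2; then c = 0 − 2·1 = -2.
So u(n) = 2n² − 2, and u(8) = 126.

126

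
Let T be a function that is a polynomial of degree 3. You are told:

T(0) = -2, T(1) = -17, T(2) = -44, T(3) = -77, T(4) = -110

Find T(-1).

-5

Write T(k) = ak³ + bk² + ck + d; the 5 given values yield a linear system in the 4 coefficients.
Solving, T(k) = k³ - 9k² - 7k - 2.
Then T(-1) = -5.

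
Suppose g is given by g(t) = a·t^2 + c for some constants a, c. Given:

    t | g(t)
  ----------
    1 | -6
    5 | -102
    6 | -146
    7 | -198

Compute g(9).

-326

From g(1) = -6 and g(5) = -102: 1a + c = -6 and 25a + c = -102.
Subtracting: 24a = -96, so a = -4; then c = -6 − (-4)·1 = -2.
So g(t) = -4t² − 2, and g(9) = -326.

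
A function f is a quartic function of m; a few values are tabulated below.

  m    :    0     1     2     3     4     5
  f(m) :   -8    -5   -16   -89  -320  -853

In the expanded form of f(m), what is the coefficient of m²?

First differences: 3, -11, -73, -231, -533. Second differences: -14, -62, -158, -302. Third differences: -48, -96, -144. Fourth differences: -48, -48.
Level-4 differences are constant, so f has degree 4.
Fitting a degree-4 polynomial gives f(m) = -2m^4 + 4m³ - 5m² + 6m - 8.
The coefficient of m² is -5.

-5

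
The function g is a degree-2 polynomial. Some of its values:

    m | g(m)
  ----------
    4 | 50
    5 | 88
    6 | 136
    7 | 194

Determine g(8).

First differences: 38, 48, 58. Second differences: 10, 10.
Level-2 differences are constant, so g has degree 2.
Fitting a degree-2 polynomial gives g(m) = 5m² - 7m - 2.
Then g(8) = 262.

262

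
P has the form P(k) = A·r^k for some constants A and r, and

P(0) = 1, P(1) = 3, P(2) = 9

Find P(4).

Consecutive ratio: 3/1 = 3, and 9/3 = 3, so r = 3.
Then A·3^0 = 1 gives A = 1, and P(k) = 1·3^k.
P(4) = 1·3^4 = 81.

81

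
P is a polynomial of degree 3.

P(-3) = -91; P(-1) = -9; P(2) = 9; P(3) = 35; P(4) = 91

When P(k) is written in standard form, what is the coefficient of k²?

Write P(k) = ak³ + bk² + ck + d; the 5 given values yield a linear system in the 4 coefficients.
Solving, P(k) = 2k³ - 3k² + 3k - 1.
The coefficient of k² is -3.

-3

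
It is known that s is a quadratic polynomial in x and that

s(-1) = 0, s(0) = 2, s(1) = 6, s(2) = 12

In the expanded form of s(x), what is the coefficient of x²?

Write s(x) = ax² + bx + c; the 4 given values yield a linear system in the 3 coefficients.
Solving, s(x) = x² + 3x + 2.
The coefficient of x² is 1.

1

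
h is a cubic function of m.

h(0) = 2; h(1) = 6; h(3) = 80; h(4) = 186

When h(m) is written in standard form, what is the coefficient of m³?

3

Write h(m) = am³ + bm² + cm + d; the 4 given values yield a linear system in the 4 coefficients.
Solving, h(m) = 3m³ - m² + 2m + 2.
The coefficient of m³ is 3.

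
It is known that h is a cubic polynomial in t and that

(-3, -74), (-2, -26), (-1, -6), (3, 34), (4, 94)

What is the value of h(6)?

Write h(t) = at³ + bt² + ct + d; the 5 given values yield a linear system in the 4 coefficients.
Solving, h(t) = 2t³ - 2t² - 2.
Then h(6) = 358.

358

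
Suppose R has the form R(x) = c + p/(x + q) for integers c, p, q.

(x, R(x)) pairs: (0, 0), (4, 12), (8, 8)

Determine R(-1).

(R(x) − c)(x + q) = p for each data point; the three points give a linear system in c and q, then p follows.
Solving: c = 6, q = -2, p = 12, so R(x) = 6 + 12/(x − 2).
Then R(-1) = 6 + 12/(-3) = 2.

2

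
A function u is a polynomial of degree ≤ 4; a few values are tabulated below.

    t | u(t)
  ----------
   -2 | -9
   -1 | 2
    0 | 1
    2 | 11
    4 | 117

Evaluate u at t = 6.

Write u(t) = at^4 + bt³ + ct² + dt + e; the 5 given values yield a linear system in the 5 coefficients.
Solving, the leading coefficient vanishes, and u(t) = 2t³ - 3t + 1.
Then u(6) = 415.

415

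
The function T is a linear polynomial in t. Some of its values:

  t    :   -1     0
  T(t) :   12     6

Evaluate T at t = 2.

-6

Write T(t) = at + b; the 2 given values yield a linear system in the 2 coefficients.
Solving, T(t) = -6t + 6.
Then T(2) = -6.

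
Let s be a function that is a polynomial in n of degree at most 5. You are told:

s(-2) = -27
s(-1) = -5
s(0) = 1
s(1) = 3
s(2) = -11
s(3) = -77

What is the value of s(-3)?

Write s(n) = an^5 + bn^4 + cn³ + dn² + en + p; the 6 given values yield a linear system in the 6 coefficients.
Solving, the leading coefficient vanishes, and s(n) = -n^4 - n² + 4n + 1.
Then s(-3) = -101.

-101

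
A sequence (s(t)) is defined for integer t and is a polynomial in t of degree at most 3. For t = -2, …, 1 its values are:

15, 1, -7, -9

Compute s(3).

5

Write s(t) = at³ + bt² + ct + d; the 4 given values yield a linear system in the 4 coefficients.
Solving, the leading coefficient vanishes, and s(t) = 3t² - 5t - 7.
Then s(3) = 5.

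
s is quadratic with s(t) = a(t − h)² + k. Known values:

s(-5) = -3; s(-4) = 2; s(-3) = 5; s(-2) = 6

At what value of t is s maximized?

-2

First differences 5, 3, 1; second difference -2 = 2a, so a = -1.
Expanding, the t-coefficient is −2ah = 2h; matching it to the data gives h = -2, and then k = 6.
So s(t) = -1(t + 2)² + 6.
Hence h = -2.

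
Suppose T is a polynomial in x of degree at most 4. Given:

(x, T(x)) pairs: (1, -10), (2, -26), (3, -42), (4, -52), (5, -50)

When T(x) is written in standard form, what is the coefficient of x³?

Write T(x) = ax^4 + bx³ + cx² + dx + e; the 5 given values yield a linear system in the 5 coefficients.
Solving, the leading coefficient vanishes, and T(x) = x³ - 6x² - 5x.
The coefficient of x³ is 1.

1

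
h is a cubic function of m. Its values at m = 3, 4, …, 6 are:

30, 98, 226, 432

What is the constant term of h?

6

Write h(m) = am³ + bm² + cm + d; the 4 given values yield a linear system in the 4 coefficients.
Solving, h(m) = 3m³ - 6m² - m + 6.
The constant term is h(0) = 6.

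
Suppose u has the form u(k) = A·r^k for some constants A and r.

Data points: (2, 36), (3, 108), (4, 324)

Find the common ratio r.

Consecutive ratio: 108/36 = 3, and 324/108 = 3, so r = 3.
Then A·3^2 = 36 gives A = 4, and u(k) = 4·3^k.

3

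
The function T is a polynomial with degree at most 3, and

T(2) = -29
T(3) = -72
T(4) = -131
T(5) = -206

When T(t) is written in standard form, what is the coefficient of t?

First differences: -43, -59, -75. Second differences: -16, -16.
Level-2 differences are constant, so T has degree 2.
Fitting a degree-2 polynomial gives T(t) = -8t² - 3t + 9.
The coefficient of t is -3.

-3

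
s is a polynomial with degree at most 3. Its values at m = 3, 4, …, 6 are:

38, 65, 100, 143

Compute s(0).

5

First differences: 27, 35, 43. Second differences: 8, 8.
Level-2 differences are constant, so s has degree 2.
Fitting a degree-2 polynomial gives s(m) = 4m² - m + 5.
Then s(0) = 5.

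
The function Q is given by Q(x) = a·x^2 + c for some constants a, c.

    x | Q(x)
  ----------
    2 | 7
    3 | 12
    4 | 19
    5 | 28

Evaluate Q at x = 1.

From Q(2) = 7 and Q(3) = 12: 4a + c = 7 and 9a + c = 12.
Subtracting: 5a = 5, so a = 1; then c = 7 − 1·4 = 3.
So Q(x) = 1x² + 3, and Q(1) = 4.

4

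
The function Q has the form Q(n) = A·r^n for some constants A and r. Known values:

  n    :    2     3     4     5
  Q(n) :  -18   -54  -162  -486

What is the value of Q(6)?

-1458

Consecutive ratio: -54/(-18) = 3, and -162/(-54) = 3, so r = 3.
Then A·3^2 = -18 gives A = -2, and Q(n) = -2·3^n.
Q(6) = -2·3^6 = -1458.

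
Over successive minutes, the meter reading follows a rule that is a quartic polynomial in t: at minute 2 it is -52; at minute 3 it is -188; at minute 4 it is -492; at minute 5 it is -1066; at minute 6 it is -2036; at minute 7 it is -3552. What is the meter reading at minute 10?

-13236

Write the value at t as f(t).
First differences: -136, -304, -574, -970, -1516. Second differences: -168, -270, -396, -546. Third differences: -102, -126, -150. Fourth differences: -24, -24.
Level-4 differences are constant, so f has degree 4.
Fitting a degree-4 polynomial gives f(t) = -t^4 - 3t³ - 2t² - 4t + 4.
Then f(10) = -13236.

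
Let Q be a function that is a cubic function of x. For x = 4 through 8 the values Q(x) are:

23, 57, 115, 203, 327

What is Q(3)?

First differences: 34, 58, 88, 124. Second differences: 24, 30, 36. Third differences: 6, 6.
Level-3 differences are constant, so Q has degree 3.
Fitting a degree-3 polynomial gives Q(x) = x³ - 3x² + 7.
Then Q(3) = 7.

7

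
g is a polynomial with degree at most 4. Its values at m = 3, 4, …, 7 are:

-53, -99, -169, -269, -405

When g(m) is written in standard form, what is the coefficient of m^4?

0

First differences: -46, -70, -100, -136. Second differences: -24, -30, -36. Third differences: -6, -6.
Level-3 differences are constant, so g has degree 3.
Fitting a degree-3 polynomial gives g(m) = -m³ - 9m + 1.
The coefficient of m^4 is 0.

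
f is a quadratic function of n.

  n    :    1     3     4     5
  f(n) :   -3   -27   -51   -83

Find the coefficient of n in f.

4

Write f(n) = an² + bn + c; the 4 given values yield a linear system in the 3 coefficients.
Solving, f(n) = -4n² + 4n - 3.
The coefficient of n is 4.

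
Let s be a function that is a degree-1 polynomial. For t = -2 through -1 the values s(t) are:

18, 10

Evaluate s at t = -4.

34

Write s(t) = at + b; the 2 given values yield a linear system in the 2 coefficients.
Solving, s(t) = -8t + 2.
Then s(-4) = 34.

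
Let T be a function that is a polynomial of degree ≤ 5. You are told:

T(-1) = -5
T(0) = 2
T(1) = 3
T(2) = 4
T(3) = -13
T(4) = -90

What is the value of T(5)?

First differences: 7, 1, 1, -17, -77. Second differences: -6, 0, -18, -60. Third differences: 6, -18, -42. Fourth differences: -24, -24.
Level-4 differences are constant, so T has degree 4.
Fitting a degree-4 polynomial gives T(t) = -t^4 + 3t³ - 2t² + t + 2.
Then T(5) = -293.

-293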